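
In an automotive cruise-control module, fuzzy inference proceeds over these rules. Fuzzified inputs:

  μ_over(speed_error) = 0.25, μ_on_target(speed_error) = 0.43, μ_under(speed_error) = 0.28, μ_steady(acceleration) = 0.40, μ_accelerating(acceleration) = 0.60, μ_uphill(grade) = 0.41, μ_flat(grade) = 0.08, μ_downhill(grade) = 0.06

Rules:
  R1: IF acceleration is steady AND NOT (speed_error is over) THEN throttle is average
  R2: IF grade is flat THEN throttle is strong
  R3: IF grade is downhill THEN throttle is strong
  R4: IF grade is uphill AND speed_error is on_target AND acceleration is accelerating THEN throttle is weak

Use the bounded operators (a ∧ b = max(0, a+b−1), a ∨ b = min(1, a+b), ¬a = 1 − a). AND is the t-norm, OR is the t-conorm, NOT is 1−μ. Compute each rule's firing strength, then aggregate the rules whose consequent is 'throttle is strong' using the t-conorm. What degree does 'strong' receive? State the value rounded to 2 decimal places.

0.14

R1: steady=0.40, ¬over=1−0.25=0.75; AND[max(0, a+b−1)] → w = 0.15
R2: flat=0.08 → w = 0.08
R3: downhill=0.06 → w = 0.06
R4: uphill=0.41, on_target=0.43, accelerating=0.60; AND[max(0, a+b−1)] → w = 0.00
Rules with consequent 'strong': {R2, R3} → strengths 0.08, 0.06
Aggregate via t-conorm [min(1, a+b)]: 0.14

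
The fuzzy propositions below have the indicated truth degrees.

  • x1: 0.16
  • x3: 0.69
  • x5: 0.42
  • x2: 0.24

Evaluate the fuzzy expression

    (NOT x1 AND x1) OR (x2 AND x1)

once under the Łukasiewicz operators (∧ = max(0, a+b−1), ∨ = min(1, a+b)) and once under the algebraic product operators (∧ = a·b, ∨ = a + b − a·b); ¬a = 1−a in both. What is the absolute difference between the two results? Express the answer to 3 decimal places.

Under Łukasiewicz:
  NOT x1 = 1 − 0.16 = 0.84
  NOT x1 AND x1 = max(0, a+b−1) on (0.84, 0.16) = 0.00
  x2 AND x1 = max(0, a+b−1) on (0.24, 0.16) = 0.00
  (NOT x1 AND x1) OR (x2 AND x1) = min(1, a+b) on (0.00, 0.00) = 0.00
  → value = 0.0000
Under algebraic product:
  NOT x1 = 1 − 0.1600 = 0.8400
  NOT x1 AND x1 = a·b on (0.8400, 0.1600) = 0.1344
  x2 AND x1 = a·b on (0.2400, 0.1600) = 0.0384
  (NOT x1 AND x1) OR (x2 AND x1) = a + b − a·b on (0.1344, 0.0384) = 0.1676
  → value = 0.1676
|0.0000 − 0.1676| = 0.168

0.168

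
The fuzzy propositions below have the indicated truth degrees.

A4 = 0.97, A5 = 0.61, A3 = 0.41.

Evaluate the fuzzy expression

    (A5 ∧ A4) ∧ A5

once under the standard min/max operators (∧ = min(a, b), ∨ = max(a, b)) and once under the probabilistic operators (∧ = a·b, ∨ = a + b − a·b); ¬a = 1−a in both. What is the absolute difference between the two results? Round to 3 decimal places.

Under standard min/max:
  A5 ∧ A4 = min(a, b) on (0.61, 0.97) = 0.61
  (A5 ∧ A4) ∧ A5 = min(a, b) on (0.61, 0.61) = 0.61
  → value = 0.6100
Under probabilistic:
  A5 ∧ A4 = a·b on (0.6100, 0.9700) = 0.5917
  (A5 ∧ A4) ∧ A5 = a·b on (0.5917, 0.6100) = 0.3609
  → value = 0.3609
|0.6100 − 0.3609| = 0.249

0.249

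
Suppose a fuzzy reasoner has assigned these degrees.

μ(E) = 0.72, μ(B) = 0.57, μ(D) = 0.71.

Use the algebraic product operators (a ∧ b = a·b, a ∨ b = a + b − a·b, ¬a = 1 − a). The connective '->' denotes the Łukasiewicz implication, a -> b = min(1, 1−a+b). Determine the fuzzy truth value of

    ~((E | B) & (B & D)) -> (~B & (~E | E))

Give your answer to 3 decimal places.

0.699

E | B = a + b − a·b on (0.7200, 0.5700) = 0.8796
B & D = a·b on (0.5700, 0.7100) = 0.4047
(E | B) & (B & D) = a·b on (0.8796, 0.4047) = 0.3560
~((E | B) & (B & D)) = 1 − 0.3560 = 0.6440
~B = 1 − 0.5700 = 0.4300
~E = 1 − 0.7200 = 0.2800
~E | E = a + b − a·b on (0.2800, 0.7200) = 0.7984
~B & (~E | E) = a·b on (0.4300, 0.7984) = 0.3433
~((E | B) & (B & D)) -> (~B & (~E | E))  [Łukasiewicz: min(1, 1−a+b)] with a=0.6440, b=0.3433 → 0.6993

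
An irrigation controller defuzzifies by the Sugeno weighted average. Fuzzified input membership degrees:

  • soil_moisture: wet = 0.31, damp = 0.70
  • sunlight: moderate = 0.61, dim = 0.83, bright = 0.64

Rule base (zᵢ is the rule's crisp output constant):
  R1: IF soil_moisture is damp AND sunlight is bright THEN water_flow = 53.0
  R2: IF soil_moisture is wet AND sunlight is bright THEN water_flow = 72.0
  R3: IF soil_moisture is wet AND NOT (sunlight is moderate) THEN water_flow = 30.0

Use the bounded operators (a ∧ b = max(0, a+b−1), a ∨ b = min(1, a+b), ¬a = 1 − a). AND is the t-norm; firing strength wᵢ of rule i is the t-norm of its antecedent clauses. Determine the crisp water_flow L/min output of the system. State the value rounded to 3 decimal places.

R1 (z=53.0): damp=0.70, bright=0.64; AND[max(0, a+b−1)] → w = 0.34
R2 (z=72.0): wet=0.31, bright=0.64; AND[max(0, a+b−1)] → w = 0.00
R3 (z=30.0): wet=0.31, ¬moderate=1−0.61=0.39; AND[max(0, a+b−1)] → w = 0.00
Weighted average = (0.34·53.0 + 0.00·72.0 + 0.00·30.0) / (0.34 + 0.00 + 0.00)
  = 18.0200 / 0.3400 = 53.000

53.000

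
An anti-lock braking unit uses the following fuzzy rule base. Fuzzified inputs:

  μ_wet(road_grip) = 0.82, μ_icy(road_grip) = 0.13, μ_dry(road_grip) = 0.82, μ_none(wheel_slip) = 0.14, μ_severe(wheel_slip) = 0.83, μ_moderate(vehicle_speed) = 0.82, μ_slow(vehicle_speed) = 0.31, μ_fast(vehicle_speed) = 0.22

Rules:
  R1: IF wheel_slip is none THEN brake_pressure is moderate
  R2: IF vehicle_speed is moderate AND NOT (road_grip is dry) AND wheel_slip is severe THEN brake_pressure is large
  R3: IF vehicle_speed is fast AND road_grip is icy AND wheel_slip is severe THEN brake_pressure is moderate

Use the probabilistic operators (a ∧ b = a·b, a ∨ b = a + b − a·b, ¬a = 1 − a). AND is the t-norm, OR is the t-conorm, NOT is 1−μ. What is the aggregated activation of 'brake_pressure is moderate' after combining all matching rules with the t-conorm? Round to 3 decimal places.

R1: none=0.14 → w = 0.1400
R2: moderate=0.82, ¬dry=1−0.82=0.18, severe=0.83; AND[a·b] → w = 0.1225
R3: fast=0.22, icy=0.13, severe=0.83; AND[a·b] → w = 0.0237
Rules with consequent 'moderate': {R1, R3} → strengths 0.1400, 0.0237
Aggregate via t-conorm [a + b − a·b]: 0.1604

0.160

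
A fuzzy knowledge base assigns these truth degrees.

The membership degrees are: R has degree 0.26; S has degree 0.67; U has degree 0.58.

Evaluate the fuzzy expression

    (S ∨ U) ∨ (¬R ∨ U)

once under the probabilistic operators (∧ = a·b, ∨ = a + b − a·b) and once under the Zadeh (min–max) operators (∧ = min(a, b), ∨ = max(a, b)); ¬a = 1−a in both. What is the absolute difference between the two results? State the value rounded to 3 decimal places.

Under probabilistic:
  S ∨ U = a + b − a·b on (0.6700, 0.5800) = 0.8614
  ¬R = 1 − 0.2600 = 0.7400
  ¬R ∨ U = a + b − a·b on (0.7400, 0.5800) = 0.8908
  (S ∨ U) ∨ (¬R ∨ U) = a + b − a·b on (0.8614, 0.8908) = 0.9849
  → value = 0.9849
Under Zadeh (min–max):
  S ∨ U = max(a, b) on (0.67, 0.58) = 0.67
  ¬R = 1 − 0.26 = 0.74
  ¬R ∨ U = max(a, b) on (0.74, 0.58) = 0.74
  (S ∨ U) ∨ (¬R ∨ U) = max(a, b) on (0.67, 0.74) = 0.74
  → value = 0.7400
|0.9849 − 0.7400| = 0.245

0.245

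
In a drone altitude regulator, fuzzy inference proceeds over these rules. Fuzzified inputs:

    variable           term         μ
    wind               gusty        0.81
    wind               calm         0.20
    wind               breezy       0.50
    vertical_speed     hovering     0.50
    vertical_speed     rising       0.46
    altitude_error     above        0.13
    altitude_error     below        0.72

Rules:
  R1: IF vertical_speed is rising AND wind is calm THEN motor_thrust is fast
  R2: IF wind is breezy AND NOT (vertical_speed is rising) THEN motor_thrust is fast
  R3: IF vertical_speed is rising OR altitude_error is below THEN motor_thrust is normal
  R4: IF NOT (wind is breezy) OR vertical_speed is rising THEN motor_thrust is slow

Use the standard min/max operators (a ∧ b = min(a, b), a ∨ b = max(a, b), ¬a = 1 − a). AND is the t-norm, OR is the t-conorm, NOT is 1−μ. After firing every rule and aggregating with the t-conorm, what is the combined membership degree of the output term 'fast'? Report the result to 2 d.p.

0.50

R1: rising=0.46, calm=0.20; AND[min(a, b)] → w = 0.20
R2: breezy=0.50, ¬rising=1−0.46=0.54; AND[min(a, b)] → w = 0.50
R3: rising=0.46, below=0.72; OR[max(a, b)] → w = 0.72
R4: ¬breezy=1−0.50=0.50, rising=0.46; OR[max(a, b)] → w = 0.50
Rules with consequent 'fast': {R1, R2} → strengths 0.20, 0.50
Aggregate via t-conorm [max(a, b)]: 0.50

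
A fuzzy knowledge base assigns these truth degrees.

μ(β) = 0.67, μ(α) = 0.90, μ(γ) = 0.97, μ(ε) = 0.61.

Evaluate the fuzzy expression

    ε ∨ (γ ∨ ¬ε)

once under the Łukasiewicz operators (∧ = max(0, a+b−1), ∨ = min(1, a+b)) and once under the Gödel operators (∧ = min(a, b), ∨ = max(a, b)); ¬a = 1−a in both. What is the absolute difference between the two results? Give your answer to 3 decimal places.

Under Łukasiewicz:
  ¬ε = 1 − 0.61 = 0.39
  γ ∨ ¬ε = min(1, a+b) on (0.97, 0.39) = 1.00
  ε ∨ (γ ∨ ¬ε) = min(1, a+b) on (0.61, 1.00) = 1.00
  → value = 1.0000
Under Gödel:
  ¬ε = 1 − 0.61 = 0.39
  γ ∨ ¬ε = max(a, b) on (0.97, 0.39) = 0.97
  ε ∨ (γ ∨ ¬ε) = max(a, b) on (0.61, 0.97) = 0.97
  → value = 0.9700
|1.0000 − 0.9700| = 0.030

0.030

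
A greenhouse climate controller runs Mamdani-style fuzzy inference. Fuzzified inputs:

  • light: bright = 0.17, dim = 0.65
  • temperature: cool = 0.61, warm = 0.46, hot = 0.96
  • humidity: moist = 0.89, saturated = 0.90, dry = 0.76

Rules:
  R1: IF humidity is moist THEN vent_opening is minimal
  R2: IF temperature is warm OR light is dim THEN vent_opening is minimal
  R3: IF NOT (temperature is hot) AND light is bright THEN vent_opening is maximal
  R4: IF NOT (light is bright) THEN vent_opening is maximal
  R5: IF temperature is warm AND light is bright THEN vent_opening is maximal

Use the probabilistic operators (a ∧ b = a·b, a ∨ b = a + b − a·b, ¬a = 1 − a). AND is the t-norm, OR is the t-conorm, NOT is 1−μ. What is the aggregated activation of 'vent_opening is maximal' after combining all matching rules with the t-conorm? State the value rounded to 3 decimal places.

0.844

R1: moist=0.89 → w = 0.8900
R2: warm=0.46, dim=0.65; OR[a + b − a·b] → w = 0.8110
R3: ¬hot=1−0.96=0.04, bright=0.17; AND[a·b] → w = 0.0068
R4: ¬bright=1−0.17=0.83 → w = 0.8300
R5: warm=0.46, bright=0.17; AND[a·b] → w = 0.0782
Rules with consequent 'maximal': {R3, R4, R5} → strengths 0.0068, 0.8300, 0.0782
Aggregate via t-conorm [a + b − a·b]: 0.8444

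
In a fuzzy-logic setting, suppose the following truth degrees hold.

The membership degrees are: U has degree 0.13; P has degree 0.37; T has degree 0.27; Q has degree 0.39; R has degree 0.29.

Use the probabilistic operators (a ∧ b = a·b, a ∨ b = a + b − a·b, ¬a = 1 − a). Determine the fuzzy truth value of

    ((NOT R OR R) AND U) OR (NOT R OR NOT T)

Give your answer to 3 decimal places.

NOT R = 1 − 0.2900 = 0.7100
NOT R OR R = a + b − a·b on (0.7100, 0.2900) = 0.7941
(NOT R OR R) AND U = a·b on (0.7941, 0.1300) = 0.1032
NOT R = 1 − 0.2900 = 0.7100
NOT T = 1 − 0.2700 = 0.7300
NOT R OR NOT T = a + b − a·b on (0.7100, 0.7300) = 0.9217
((NOT R OR R) AND U) OR (NOT R OR NOT T) = a + b − a·b on (0.1032, 0.9217) = 0.9298

0.930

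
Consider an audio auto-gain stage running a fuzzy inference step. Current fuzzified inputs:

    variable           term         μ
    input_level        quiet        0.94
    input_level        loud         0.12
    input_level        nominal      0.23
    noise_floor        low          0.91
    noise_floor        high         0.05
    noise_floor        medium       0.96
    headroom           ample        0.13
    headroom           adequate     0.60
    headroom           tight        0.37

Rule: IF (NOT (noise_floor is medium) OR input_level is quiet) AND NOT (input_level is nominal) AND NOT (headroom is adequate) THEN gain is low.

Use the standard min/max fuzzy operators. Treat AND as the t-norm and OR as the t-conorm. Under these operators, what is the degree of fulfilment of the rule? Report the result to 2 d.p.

0.40

firing strength: (¬medium=1−0.96=0.04 OR quiet=0.94) = 0.94; AND[min(a, b)] with ¬nominal=1−0.23=0.77, ¬adequate=1−0.60=0.40 → w = 0.40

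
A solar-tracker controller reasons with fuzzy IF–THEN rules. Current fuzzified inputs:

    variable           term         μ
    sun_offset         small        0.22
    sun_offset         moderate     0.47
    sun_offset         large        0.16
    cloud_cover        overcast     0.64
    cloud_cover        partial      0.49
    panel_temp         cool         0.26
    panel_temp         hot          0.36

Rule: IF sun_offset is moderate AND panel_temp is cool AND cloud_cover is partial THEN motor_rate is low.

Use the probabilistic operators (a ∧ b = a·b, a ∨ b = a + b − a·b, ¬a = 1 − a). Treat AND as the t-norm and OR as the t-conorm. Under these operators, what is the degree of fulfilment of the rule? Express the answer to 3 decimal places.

firing strength: moderate=0.47, cool=0.26, partial=0.49; AND[a·b] → w = 0.0599

0.060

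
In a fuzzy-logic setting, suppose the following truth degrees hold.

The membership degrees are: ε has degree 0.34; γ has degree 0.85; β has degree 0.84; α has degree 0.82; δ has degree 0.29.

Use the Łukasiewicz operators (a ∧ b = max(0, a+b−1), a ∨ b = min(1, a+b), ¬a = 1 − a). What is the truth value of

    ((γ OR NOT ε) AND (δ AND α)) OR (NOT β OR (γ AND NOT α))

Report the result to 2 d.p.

0.30

NOT ε = 1 − 0.34 = 0.66
γ OR NOT ε = min(1, a+b) on (0.85, 0.66) = 1.00
δ AND α = max(0, a+b−1) on (0.29, 0.82) = 0.11
(γ OR NOT ε) AND (δ AND α) = max(0, a+b−1) on (1.00, 0.11) = 0.11
NOT β = 1 − 0.84 = 0.16
NOT α = 1 − 0.82 = 0.18
γ AND NOT α = max(0, a+b−1) on (0.85, 0.18) = 0.03
NOT β OR (γ AND NOT α) = min(1, a+b) on (0.16, 0.03) = 0.19
((γ OR NOT ε) AND (δ AND α)) OR (NOT β OR (γ AND NOT α)) = min(1, a+b) on (0.11, 0.19) = 0.30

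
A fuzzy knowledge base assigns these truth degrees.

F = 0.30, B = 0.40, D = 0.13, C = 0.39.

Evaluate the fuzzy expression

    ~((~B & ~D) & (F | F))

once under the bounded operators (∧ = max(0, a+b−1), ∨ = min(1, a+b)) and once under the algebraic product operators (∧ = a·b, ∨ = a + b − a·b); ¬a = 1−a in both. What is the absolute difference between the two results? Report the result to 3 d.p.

0.196

Under bounded:
  ~B = 1 − 0.40 = 0.60
  ~D = 1 − 0.13 = 0.87
  ~B & ~D = max(0, a+b−1) on (0.60, 0.87) = 0.47
  F | F = min(1, a+b) on (0.30, 0.30) = 0.60
  (~B & ~D) & (F | F) = max(0, a+b−1) on (0.47, 0.60) = 0.07
  ~((~B & ~D) & (F | F)) = 1 − 0.07 = 0.93
  → value = 0.9300
Under algebraic product:
  ~B = 1 − 0.4000 = 0.6000
  ~D = 1 − 0.1300 = 0.8700
  ~B & ~D = a·b on (0.6000, 0.8700) = 0.5220
  F | F = a + b − a·b on (0.3000, 0.3000) = 0.5100
  (~B & ~D) & (F | F) = a·b on (0.5220, 0.5100) = 0.2662
  ~((~B & ~D) & (F | F)) = 1 − 0.2662 = 0.7338
  → value = 0.7338
|0.9300 − 0.7338| = 0.196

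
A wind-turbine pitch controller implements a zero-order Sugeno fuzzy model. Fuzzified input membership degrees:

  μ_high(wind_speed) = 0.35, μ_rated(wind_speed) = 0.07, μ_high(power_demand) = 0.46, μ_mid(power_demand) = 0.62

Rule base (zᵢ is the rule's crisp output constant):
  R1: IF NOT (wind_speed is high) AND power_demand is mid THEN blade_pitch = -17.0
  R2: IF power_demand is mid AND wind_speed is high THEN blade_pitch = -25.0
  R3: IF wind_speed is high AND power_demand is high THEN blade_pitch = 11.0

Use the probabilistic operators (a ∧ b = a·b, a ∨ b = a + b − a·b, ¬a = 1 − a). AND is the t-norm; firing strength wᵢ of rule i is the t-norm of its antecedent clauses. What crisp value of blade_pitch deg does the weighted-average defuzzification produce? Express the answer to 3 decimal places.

-13.451

R1 (z=-17.0): ¬high=1−0.35=0.65, mid=0.62; AND[a·b] → w = 0.4030
R2 (z=-25.0): mid=0.62, high=0.35; AND[a·b] → w = 0.2170
R3 (z=11.0): high=0.35, high=0.46; AND[a·b] → w = 0.1610
Weighted average = (0.4030·-17.0 + 0.2170·-25.0 + 0.1610·11.0) / (0.4030 + 0.2170 + 0.1610)
  = -10.5050 / 0.7810 = -13.451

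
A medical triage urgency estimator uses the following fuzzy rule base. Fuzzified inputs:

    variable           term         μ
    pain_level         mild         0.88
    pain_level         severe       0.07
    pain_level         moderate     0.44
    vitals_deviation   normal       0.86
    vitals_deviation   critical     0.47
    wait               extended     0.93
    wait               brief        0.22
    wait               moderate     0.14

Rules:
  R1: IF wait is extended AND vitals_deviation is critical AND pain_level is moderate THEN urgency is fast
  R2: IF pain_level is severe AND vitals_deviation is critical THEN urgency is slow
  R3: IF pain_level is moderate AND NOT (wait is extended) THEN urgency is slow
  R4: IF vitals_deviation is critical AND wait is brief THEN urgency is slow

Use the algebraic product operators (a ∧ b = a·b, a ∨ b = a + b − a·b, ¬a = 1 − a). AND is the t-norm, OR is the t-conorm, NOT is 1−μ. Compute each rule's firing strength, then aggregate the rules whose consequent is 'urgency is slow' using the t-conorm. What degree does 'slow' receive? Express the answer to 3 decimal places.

0.160

R1: extended=0.93, critical=0.47, moderate=0.44; AND[a·b] → w = 0.1923
R2: severe=0.07, critical=0.47; AND[a·b] → w = 0.0329
R3: moderate=0.44, ¬extended=1−0.93=0.07; AND[a·b] → w = 0.0308
R4: critical=0.47, brief=0.22; AND[a·b] → w = 0.1034
Rules with consequent 'slow': {R2, R3, R4} → strengths 0.0329, 0.0308, 0.1034
Aggregate via t-conorm [a + b − a·b]: 0.1596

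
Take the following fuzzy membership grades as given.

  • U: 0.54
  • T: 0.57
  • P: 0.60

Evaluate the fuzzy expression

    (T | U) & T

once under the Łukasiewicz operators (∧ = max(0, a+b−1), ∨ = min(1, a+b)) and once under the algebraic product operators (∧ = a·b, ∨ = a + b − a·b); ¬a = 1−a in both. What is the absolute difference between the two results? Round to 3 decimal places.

0.113

Under Łukasiewicz:
  T | U = min(1, a+b) on (0.57, 0.54) = 1.00
  (T | U) & T = max(0, a+b−1) on (1.00, 0.57) = 0.57
  → value = 0.5700
Under algebraic product:
  T | U = a + b − a·b on (0.5700, 0.5400) = 0.8022
  (T | U) & T = a·b on (0.8022, 0.5700) = 0.4573
  → value = 0.4573
|0.5700 − 0.4573| = 0.113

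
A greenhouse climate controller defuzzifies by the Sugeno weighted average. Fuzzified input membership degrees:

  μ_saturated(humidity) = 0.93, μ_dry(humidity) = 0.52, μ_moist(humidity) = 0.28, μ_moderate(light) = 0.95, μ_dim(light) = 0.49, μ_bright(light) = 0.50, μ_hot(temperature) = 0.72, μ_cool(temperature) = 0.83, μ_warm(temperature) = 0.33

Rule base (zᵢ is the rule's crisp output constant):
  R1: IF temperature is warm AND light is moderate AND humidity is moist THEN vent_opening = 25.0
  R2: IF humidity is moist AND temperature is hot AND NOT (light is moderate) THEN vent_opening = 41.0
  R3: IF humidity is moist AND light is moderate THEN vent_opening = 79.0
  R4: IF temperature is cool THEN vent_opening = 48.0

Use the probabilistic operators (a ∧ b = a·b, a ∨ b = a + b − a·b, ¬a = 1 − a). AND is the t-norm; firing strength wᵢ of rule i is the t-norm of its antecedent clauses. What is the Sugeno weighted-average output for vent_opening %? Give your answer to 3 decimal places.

R1 (z=25.0): warm=0.33, moderate=0.95, moist=0.28; AND[a·b] → w = 0.0878
R2 (z=41.0): moist=0.28, hot=0.72, ¬moderate=1−0.95=0.05; AND[a·b] → w = 0.0101
R3 (z=79.0): moist=0.28, moderate=0.95; AND[a·b] → w = 0.2660
R4 (z=48.0): cool=0.83 → w = 0.8300
Weighted average = (0.0878·25.0 + 0.0101·41.0 + 0.2660·79.0 + 0.8300·48.0) / (0.0878 + 0.0101 + 0.2660 + 0.8300)
  = 63.4618 / 1.1939 = 53.157

53.157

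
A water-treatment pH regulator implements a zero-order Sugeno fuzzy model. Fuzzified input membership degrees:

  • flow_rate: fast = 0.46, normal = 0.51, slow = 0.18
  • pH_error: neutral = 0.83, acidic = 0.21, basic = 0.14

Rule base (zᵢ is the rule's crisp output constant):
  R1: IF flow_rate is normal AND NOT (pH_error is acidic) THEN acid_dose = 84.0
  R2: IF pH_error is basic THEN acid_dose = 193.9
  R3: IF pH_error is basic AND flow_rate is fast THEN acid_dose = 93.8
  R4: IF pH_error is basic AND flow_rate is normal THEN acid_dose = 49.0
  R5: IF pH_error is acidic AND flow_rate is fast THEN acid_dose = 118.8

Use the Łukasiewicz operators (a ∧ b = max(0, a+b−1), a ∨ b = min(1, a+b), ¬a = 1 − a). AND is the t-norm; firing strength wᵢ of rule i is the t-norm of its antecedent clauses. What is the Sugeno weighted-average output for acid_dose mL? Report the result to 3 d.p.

118.968

R1 (z=84.0): normal=0.51, ¬acidic=1−0.21=0.79; AND[max(0, a+b−1)] → w = 0.30
R2 (z=193.9): basic=0.14 → w = 0.14
R3 (z=93.8): basic=0.14, fast=0.46; AND[max(0, a+b−1)] → w = 0.00
R4 (z=49.0): basic=0.14, normal=0.51; AND[max(0, a+b−1)] → w = 0.00
R5 (z=118.8): acidic=0.21, fast=0.46; AND[max(0, a+b−1)] → w = 0.00
Weighted average = (0.30·84.0 + 0.14·193.9 + 0.00·93.8 + 0.00·49.0 + 0.00·118.8) / (0.30 + 0.14 + 0.00 + 0.00 + 0.00)
  = 52.3460 / 0.4400 = 118.968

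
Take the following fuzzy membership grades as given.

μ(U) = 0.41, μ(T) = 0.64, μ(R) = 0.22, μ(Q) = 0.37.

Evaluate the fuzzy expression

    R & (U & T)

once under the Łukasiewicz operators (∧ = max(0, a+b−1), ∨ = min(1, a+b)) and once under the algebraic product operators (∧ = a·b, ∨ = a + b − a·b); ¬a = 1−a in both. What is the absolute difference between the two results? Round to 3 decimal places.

Under Łukasiewicz:
  U & T = max(0, a+b−1) on (0.41, 0.64) = 0.05
  R & (U & T) = max(0, a+b−1) on (0.22, 0.05) = 0.00
  → value = 0.0000
Under algebraic product:
  U & T = a·b on (0.4100, 0.6400) = 0.2624
  R & (U & T) = a·b on (0.2200, 0.2624) = 0.0577
  → value = 0.0577
|0.0000 − 0.0577| = 0.058

0.058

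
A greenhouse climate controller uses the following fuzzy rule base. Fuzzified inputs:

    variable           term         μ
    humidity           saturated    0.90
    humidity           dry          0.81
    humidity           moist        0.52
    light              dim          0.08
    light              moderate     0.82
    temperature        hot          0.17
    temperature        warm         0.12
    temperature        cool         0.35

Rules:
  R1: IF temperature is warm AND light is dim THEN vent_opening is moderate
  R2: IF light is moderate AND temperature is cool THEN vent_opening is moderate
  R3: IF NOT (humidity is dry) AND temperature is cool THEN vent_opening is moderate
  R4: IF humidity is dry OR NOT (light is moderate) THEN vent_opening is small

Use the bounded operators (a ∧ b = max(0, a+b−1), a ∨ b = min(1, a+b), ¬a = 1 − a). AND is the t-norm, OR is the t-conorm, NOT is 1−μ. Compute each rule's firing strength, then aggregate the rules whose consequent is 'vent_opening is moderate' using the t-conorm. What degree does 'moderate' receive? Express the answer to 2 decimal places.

0.17

R1: warm=0.12, dim=0.08; AND[max(0, a+b−1)] → w = 0.00
R2: moderate=0.82, cool=0.35; AND[max(0, a+b−1)] → w = 0.17
R3: ¬dry=1−0.81=0.19, cool=0.35; AND[max(0, a+b−1)] → w = 0.00
R4: dry=0.81, ¬moderate=1−0.82=0.18; OR[min(1, a+b)] → w = 0.99
Rules with consequent 'moderate': {R1, R2, R3} → strengths 0.00, 0.17, 0.00
Aggregate via t-conorm [min(1, a+b)]: 0.17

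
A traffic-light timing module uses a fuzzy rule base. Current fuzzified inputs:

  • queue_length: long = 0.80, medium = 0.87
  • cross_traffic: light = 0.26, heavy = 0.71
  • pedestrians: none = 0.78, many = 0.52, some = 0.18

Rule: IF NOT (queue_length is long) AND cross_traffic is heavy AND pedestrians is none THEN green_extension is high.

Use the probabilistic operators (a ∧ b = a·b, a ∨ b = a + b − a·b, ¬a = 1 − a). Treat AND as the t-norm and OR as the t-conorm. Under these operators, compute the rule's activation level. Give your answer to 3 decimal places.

firing strength: ¬long=1−0.80=0.20, heavy=0.71, none=0.78; AND[a·b] → w = 0.1108

0.111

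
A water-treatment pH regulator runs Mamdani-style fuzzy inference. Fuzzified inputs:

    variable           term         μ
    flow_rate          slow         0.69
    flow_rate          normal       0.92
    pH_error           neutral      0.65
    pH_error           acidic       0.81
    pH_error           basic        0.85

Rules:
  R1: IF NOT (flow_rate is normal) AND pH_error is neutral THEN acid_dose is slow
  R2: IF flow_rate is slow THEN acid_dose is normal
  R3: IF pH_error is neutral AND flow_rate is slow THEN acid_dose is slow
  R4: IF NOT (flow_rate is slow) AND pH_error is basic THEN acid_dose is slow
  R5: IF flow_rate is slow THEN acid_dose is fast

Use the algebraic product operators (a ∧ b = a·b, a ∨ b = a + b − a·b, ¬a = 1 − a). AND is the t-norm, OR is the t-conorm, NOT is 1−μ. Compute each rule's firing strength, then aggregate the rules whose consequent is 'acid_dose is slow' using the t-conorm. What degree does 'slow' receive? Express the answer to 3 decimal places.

R1: ¬normal=1−0.92=0.08, neutral=0.65; AND[a·b] → w = 0.0520
R2: slow=0.69 → w = 0.6900
R3: neutral=0.65, slow=0.69; AND[a·b] → w = 0.4485
R4: ¬slow=1−0.69=0.31, basic=0.85; AND[a·b] → w = 0.2635
R5: slow=0.69 → w = 0.6900
Rules with consequent 'slow': {R1, R3, R4} → strengths 0.0520, 0.4485, 0.2635
Aggregate via t-conorm [a + b − a·b]: 0.6149

0.615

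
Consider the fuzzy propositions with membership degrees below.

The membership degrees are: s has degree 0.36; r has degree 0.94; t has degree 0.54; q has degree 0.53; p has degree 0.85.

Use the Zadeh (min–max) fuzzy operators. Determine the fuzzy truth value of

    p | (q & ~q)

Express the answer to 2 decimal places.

0.85

~q = 1 − 0.53 = 0.47
q & ~q = min(a, b) on (0.53, 0.47) = 0.47
p | (q & ~q) = max(a, b) on (0.85, 0.47) = 0.85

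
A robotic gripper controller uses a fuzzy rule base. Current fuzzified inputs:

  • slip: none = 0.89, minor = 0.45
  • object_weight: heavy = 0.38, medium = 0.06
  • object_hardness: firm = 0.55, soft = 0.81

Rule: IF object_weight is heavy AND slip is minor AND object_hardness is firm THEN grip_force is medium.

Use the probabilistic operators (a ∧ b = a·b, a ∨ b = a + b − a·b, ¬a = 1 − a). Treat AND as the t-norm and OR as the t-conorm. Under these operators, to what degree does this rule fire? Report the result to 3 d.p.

0.094

firing strength: heavy=0.38, minor=0.45, firm=0.55; AND[a·b] → w = 0.0941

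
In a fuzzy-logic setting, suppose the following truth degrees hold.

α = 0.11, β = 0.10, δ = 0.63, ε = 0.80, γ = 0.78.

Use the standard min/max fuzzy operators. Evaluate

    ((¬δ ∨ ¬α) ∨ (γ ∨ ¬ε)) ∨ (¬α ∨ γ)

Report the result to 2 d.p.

¬δ = 1 − 0.63 = 0.37
¬α = 1 − 0.11 = 0.89
¬δ ∨ ¬α = max(a, b) on (0.37, 0.89) = 0.89
¬ε = 1 − 0.80 = 0.20
γ ∨ ¬ε = max(a, b) on (0.78, 0.20) = 0.78
(¬δ ∨ ¬α) ∨ (γ ∨ ¬ε) = max(a, b) on (0.89, 0.78) = 0.89
¬α = 1 − 0.11 = 0.89
¬α ∨ γ = max(a, b) on (0.89, 0.78) = 0.89
((¬δ ∨ ¬α) ∨ (γ ∨ ¬ε)) ∨ (¬α ∨ γ) = max(a, b) on (0.89, 0.89) = 0.89

0.89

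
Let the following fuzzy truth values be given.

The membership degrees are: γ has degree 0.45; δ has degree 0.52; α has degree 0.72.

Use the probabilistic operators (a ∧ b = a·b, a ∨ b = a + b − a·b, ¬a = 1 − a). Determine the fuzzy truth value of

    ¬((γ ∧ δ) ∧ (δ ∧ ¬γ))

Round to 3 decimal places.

γ ∧ δ = a·b on (0.4500, 0.5200) = 0.2340
¬γ = 1 − 0.4500 = 0.5500
δ ∧ ¬γ = a·b on (0.5200, 0.5500) = 0.2860
(γ ∧ δ) ∧ (δ ∧ ¬γ) = a·b on (0.2340, 0.2860) = 0.0669
¬((γ ∧ δ) ∧ (δ ∧ ¬γ)) = 1 − 0.0669 = 0.9331

0.933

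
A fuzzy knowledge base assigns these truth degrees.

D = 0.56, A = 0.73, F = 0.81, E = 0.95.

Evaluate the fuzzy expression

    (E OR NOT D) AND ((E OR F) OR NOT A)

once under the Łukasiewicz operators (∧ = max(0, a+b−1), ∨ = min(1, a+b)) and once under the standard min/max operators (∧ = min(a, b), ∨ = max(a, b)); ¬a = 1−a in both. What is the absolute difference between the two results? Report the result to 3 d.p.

Under Łukasiewicz:
  NOT D = 1 − 0.56 = 0.44
  E OR NOT D = min(1, a+b) on (0.95, 0.44) = 1.00
  E OR F = min(1, a+b) on (0.95, 0.81) = 1.00
  NOT A = 1 − 0.73 = 0.27
  (E OR F) OR NOT A = min(1, a+b) on (1.00, 0.27) = 1.00
  (E OR NOT D) AND ((E OR F) OR NOT A) = max(0, a+b−1) on (1.00, 1.00) = 1.00
  → value = 1.0000
Under standard min/max:
  NOT D = 1 − 0.56 = 0.44
  E OR NOT D = max(a, b) on (0.95, 0.44) = 0.95
  E OR F = max(a, b) on (0.95, 0.81) = 0.95
  NOT A = 1 − 0.73 = 0.27
  (E OR F) OR NOT A = max(a, b) on (0.95, 0.27) = 0.95
  (E OR NOT D) AND ((E OR F) OR NOT A) = min(a, b) on (0.95, 0.95) = 0.95
  → value = 0.9500
|1.0000 − 0.9500| = 0.050

0.050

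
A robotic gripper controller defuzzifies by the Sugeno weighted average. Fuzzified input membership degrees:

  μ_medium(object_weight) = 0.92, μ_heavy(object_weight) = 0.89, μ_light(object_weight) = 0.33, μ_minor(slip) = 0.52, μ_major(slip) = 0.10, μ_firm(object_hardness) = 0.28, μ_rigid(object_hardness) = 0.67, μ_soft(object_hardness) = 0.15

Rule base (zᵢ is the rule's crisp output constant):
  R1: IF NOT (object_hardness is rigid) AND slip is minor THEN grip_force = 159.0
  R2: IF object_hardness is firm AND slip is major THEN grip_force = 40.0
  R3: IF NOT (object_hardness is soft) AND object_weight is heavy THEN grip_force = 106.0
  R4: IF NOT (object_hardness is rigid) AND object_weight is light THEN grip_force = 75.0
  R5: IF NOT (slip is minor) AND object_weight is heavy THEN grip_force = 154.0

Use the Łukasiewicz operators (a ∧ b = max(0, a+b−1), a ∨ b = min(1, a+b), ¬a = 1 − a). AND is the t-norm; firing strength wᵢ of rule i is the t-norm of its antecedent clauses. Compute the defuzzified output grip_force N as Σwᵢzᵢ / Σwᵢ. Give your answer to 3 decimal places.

122.000

R1 (z=159.0): ¬rigid=1−0.67=0.33, minor=0.52; AND[max(0, a+b−1)] → w = 0.00
R2 (z=40.0): firm=0.28, major=0.10; AND[max(0, a+b−1)] → w = 0.00
R3 (z=106.0): ¬soft=1−0.15=0.85, heavy=0.89; AND[max(0, a+b−1)] → w = 0.74
R4 (z=75.0): ¬rigid=1−0.67=0.33, light=0.33; AND[max(0, a+b−1)] → w = 0.00
R5 (z=154.0): ¬minor=1−0.52=0.48, heavy=0.89; AND[max(0, a+b−1)] → w = 0.37
Weighted average = (0.00·159.0 + 0.00·40.0 + 0.74·106.0 + 0.00·75.0 + 0.37·154.0) / (0.00 + 0.00 + 0.74 + 0.00 + 0.37)
  = 135.4200 / 1.1100 = 122.000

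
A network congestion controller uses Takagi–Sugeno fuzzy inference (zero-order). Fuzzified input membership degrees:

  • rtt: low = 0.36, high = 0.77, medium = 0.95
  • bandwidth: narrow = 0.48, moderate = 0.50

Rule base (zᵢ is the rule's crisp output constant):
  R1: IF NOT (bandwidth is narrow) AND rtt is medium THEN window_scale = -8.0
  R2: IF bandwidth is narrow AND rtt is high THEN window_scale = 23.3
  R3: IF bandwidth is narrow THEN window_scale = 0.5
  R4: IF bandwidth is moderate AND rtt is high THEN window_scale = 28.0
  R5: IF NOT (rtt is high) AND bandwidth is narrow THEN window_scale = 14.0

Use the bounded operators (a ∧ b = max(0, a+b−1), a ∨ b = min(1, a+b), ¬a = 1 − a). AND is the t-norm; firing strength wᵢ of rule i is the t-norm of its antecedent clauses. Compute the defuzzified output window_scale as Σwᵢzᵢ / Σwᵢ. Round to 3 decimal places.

6.711

R1 (z=-8.0): ¬narrow=1−0.48=0.52, medium=0.95; AND[max(0, a+b−1)] → w = 0.47
R2 (z=23.3): narrow=0.48, high=0.77; AND[max(0, a+b−1)] → w = 0.25
R3 (z=0.5): narrow=0.48 → w = 0.48
R4 (z=28.0): moderate=0.50, high=0.77; AND[max(0, a+b−1)] → w = 0.27
R5 (z=14.0): ¬high=1−0.77=0.23, narrow=0.48; AND[max(0, a+b−1)] → w = 0.00
Weighted average = (0.47·-8.0 + 0.25·23.3 + 0.48·0.5 + 0.27·28.0 + 0.00·14.0) / (0.47 + 0.25 + 0.48 + 0.27 + 0.00)
  = 9.8650 / 1.4700 = 6.711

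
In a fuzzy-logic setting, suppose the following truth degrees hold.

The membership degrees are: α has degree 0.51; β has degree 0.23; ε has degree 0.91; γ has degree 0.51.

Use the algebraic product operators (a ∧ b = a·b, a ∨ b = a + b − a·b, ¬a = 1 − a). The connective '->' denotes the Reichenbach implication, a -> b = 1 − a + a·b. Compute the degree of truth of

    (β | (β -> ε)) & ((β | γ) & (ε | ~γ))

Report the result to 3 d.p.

β -> ε  [Reichenbach: 1 − a + a·b] with a=0.2300, b=0.9100 → 0.9793
β | (β -> ε) = a + b − a·b on (0.2300, 0.9793) = 0.9841
β | γ = a + b − a·b on (0.2300, 0.5100) = 0.6227
~γ = 1 − 0.5100 = 0.4900
ε | ~γ = a + b − a·b on (0.9100, 0.4900) = 0.9541
(β | γ) & (ε | ~γ) = a·b on (0.6227, 0.9541) = 0.5941
(β | (β -> ε)) & ((β | γ) & (ε | ~γ)) = a·b on (0.9841, 0.5941) = 0.5846

0.585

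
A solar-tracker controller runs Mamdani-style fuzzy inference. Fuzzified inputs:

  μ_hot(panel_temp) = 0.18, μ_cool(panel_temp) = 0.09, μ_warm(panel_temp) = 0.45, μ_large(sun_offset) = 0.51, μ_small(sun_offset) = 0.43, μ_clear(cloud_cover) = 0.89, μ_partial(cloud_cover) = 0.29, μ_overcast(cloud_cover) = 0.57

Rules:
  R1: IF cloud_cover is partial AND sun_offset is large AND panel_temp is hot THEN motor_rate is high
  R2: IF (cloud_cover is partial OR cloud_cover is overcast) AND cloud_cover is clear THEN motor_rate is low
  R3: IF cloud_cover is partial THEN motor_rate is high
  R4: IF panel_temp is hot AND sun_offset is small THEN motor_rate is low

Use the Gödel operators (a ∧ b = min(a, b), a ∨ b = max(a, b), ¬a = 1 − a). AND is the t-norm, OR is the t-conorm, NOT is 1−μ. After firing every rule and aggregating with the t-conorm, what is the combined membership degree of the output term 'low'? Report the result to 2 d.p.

0.57

R1: partial=0.29, large=0.51, hot=0.18; AND[min(a, b)] → w = 0.18
R2: (partial=0.29 OR overcast=0.57) = 0.57; AND[min(a, b)] with clear=0.89 → w = 0.57
R3: partial=0.29 → w = 0.29
R4: hot=0.18, small=0.43; AND[min(a, b)] → w = 0.18
Rules with consequent 'low': {R2, R4} → strengths 0.57, 0.18
Aggregate via t-conorm [max(a, b)]: 0.57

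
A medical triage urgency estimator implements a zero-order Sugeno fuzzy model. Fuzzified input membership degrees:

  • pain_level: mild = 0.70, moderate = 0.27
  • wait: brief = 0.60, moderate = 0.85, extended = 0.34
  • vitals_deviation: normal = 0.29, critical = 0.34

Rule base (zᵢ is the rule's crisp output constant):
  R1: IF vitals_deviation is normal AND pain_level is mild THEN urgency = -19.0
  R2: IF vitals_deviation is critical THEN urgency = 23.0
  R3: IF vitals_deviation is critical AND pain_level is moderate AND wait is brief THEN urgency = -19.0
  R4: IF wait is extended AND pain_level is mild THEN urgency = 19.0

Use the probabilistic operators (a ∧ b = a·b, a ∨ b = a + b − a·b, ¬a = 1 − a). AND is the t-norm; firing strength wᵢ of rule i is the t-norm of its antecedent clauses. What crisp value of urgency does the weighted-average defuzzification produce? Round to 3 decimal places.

8.897

R1 (z=-19.0): normal=0.29, mild=0.70; AND[a·b] → w = 0.2030
R2 (z=23.0): critical=0.34 → w = 0.3400
R3 (z=-19.0): critical=0.34, moderate=0.27, brief=0.60; AND[a·b] → w = 0.0551
R4 (z=19.0): extended=0.34, mild=0.70; AND[a·b] → w = 0.2380
Weighted average = (0.2030·-19.0 + 0.3400·23.0 + 0.0551·-19.0 + 0.2380·19.0) / (0.2030 + 0.3400 + 0.0551 + 0.2380)
  = 7.4385 / 0.8361 = 8.897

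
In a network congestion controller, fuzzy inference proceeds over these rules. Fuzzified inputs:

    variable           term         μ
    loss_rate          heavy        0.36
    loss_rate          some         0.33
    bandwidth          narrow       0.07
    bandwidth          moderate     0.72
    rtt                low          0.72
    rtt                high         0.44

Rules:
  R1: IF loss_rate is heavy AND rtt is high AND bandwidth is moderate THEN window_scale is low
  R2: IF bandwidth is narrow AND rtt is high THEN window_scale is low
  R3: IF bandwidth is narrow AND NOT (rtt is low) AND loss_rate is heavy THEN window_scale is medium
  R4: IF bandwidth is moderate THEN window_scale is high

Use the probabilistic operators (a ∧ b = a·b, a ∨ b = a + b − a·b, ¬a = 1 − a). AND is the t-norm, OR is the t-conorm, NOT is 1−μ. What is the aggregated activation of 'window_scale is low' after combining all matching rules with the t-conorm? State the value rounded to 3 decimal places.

R1: heavy=0.36, high=0.44, moderate=0.72; AND[a·b] → w = 0.1140
R2: narrow=0.07, high=0.44; AND[a·b] → w = 0.0308
R3: narrow=0.07, ¬low=1−0.72=0.28, heavy=0.36; AND[a·b] → w = 0.0071
R4: moderate=0.72 → w = 0.7200
Rules with consequent 'low': {R1, R2} → strengths 0.1140, 0.0308
Aggregate via t-conorm [a + b − a·b]: 0.1413

0.141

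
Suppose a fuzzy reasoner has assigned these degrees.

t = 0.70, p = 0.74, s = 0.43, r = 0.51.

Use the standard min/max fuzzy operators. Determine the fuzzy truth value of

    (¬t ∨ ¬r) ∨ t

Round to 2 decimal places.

¬t = 1 − 0.70 = 0.30
¬r = 1 − 0.51 = 0.49
¬t ∨ ¬r = max(a, b) on (0.30, 0.49) = 0.49
(¬t ∨ ¬r) ∨ t = max(a, b) on (0.49, 0.70) = 0.70

0.70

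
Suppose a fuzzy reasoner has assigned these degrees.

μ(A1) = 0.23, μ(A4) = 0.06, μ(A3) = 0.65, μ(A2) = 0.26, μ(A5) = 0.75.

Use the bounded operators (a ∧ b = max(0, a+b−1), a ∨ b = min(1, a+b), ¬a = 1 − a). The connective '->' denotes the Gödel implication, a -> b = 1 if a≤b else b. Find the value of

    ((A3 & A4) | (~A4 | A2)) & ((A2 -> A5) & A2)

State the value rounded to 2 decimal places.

0.26

A3 & A4 = max(0, a+b−1) on (0.65, 0.06) = 0.00
~A4 = 1 − 0.06 = 0.94
~A4 | A2 = min(1, a+b) on (0.94, 0.26) = 1.00
(A3 & A4) | (~A4 | A2) = min(1, a+b) on (0.00, 1.00) = 1.00
A2 -> A5  [Gödel: 1 if a≤b else b] with a=0.26, b=0.75 → 1.00
(A2 -> A5) & A2 = max(0, a+b−1) on (1.00, 0.26) = 0.26
((A3 & A4) | (~A4 | A2)) & ((A2 -> A5) & A2) = max(0, a+b−1) on (1.00, 0.26) = 0.26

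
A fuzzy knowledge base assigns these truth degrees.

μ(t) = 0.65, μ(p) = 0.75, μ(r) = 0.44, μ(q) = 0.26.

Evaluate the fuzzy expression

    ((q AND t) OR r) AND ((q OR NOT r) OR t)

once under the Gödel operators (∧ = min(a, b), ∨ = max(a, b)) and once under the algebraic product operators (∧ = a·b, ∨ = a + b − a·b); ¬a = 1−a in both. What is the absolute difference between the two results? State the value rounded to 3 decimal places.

Under Gödel:
  q AND t = min(a, b) on (0.26, 0.65) = 0.26
  (q AND t) OR r = max(a, b) on (0.26, 0.44) = 0.44
  NOT r = 1 − 0.44 = 0.56
  q OR NOT r = max(a, b) on (0.26, 0.56) = 0.56
  (q OR NOT r) OR t = max(a, b) on (0.56, 0.65) = 0.65
  ((q AND t) OR r) AND ((q OR NOT r) OR t) = min(a, b) on (0.44, 0.65) = 0.44
  → value = 0.4400
Under algebraic product:
  q AND t = a·b on (0.2600, 0.6500) = 0.1690
  (q AND t) OR r = a + b − a·b on (0.1690, 0.4400) = 0.5346
  NOT r = 1 − 0.4400 = 0.5600
  q OR NOT r = a + b − a·b on (0.2600, 0.5600) = 0.6744
  (q OR NOT r) OR t = a + b − a·b on (0.6744, 0.6500) = 0.8860
  ((q AND t) OR r) AND ((q OR NOT r) OR t) = a·b on (0.5346, 0.8860) = 0.4737
  → value = 0.4737
|0.4400 − 0.4737| = 0.034

0.034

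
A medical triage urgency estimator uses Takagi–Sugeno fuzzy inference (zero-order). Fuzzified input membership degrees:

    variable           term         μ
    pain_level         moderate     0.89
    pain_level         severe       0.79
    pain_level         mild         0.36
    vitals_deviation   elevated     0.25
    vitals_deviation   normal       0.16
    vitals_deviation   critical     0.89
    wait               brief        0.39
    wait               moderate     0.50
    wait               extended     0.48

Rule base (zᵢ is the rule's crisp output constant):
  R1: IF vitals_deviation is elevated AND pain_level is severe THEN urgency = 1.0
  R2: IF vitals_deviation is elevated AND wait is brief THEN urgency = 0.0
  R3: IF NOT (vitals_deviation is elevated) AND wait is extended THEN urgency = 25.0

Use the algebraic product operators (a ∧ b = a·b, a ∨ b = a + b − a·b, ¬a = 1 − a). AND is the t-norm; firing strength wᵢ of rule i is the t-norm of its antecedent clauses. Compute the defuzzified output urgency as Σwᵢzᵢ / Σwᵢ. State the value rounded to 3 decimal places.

14.042

R1 (z=1.0): elevated=0.25, severe=0.79; AND[a·b] → w = 0.1975
R2 (z=0.0): elevated=0.25, brief=0.39; AND[a·b] → w = 0.0975
R3 (z=25.0): ¬elevated=1−0.25=0.75, extended=0.48; AND[a·b] → w = 0.3600
Weighted average = (0.1975·1.0 + 0.0975·0.0 + 0.3600·25.0) / (0.1975 + 0.0975 + 0.3600)
  = 9.1975 / 0.6550 = 14.042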